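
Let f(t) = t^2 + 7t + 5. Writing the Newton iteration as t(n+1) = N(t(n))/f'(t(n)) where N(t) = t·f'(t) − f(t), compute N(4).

11

f'(t) = 2t + 7.
N(t) = t·f'(t) − f(t) = t·(2t + 7) − (t^2 + 7t + 5) = t^2 − 5.
N(4) = 11.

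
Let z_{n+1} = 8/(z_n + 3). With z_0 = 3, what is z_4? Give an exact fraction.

504/293

z_1 = 8/(3 + 3) = 4/3.
z_2 = 8/(4/3 + 3) = 24/13.
z_3 = 8/(24/13 + 3) = 104/63.
z_4 = 8/(104/63 + 3) = 504/293.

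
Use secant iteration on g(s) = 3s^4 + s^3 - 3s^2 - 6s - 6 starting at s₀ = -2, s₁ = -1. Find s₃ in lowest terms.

g(-2) = 34, g(-1) = -1. s₂ = (-1) - (-1)·((-1) - (-2))/((-1) - 34) = -36/35.
g(-1) = -1, g(-36/35) = -1099662/1500625. s₃ = (-36/35) - (-1099662/1500625)·((-36/35) - (-1))/((-1099662/1500625) - (-1)) = -443838/400963.

-443838/400963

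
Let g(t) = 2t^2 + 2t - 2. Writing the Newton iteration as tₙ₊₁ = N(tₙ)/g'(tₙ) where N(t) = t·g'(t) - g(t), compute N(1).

g'(t) = 4t + 2.
N(t) = t·g'(t) - g(t) = t·(4t + 2) - (2t^2 + 2t - 2) = 2t^2 + 2.
N(1) = 4.

4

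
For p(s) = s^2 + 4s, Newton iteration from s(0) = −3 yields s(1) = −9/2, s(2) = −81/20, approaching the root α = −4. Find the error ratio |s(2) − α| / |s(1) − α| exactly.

1/10

s(1) − α = −9/2 − (−4) = −9/2 + 4 = −1/2, so |s(1) − α| = 1/2.
s(2) − α = −81/20 − (−4) = −81/20 + 4 = −1/20, so |s(2) − α| = 1/20.
Ratio = (1/20) / (1/2) = 1/10.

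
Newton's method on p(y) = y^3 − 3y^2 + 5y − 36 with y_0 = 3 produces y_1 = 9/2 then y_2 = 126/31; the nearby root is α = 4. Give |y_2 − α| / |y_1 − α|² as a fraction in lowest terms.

8/31

y_1 − α = 9/2 − 4 = 1/2, so |y_1 − α| = 1/2.
y_2 − α = 126/31 − 4 = 2/31, so |y_2 − α| = 2/31.
|y_1 − α|² = 1/4.
Ratio = (2/31) / (1/4) = 8/31.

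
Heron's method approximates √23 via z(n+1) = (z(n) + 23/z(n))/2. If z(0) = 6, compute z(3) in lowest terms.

92261137/19237776

z(1) = (6 + 23/6)/2 = 59/12.
z(2) = (59/12 + 23/(59/12))/2 = 6793/1416.
z(3) = (6793/1416 + 23/(6793/1416))/2 = 92261137/19237776.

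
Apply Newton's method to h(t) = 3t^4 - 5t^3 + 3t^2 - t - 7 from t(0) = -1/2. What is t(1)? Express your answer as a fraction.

h'(t) = 12t^3 - 15t^2 + 6t - 1.
h(-1/2) = -79/16, h'(-1/2) = -37/4, so t(1) = (-1/2) - (-79/16)/(-37/4) = -153/148.

-153/148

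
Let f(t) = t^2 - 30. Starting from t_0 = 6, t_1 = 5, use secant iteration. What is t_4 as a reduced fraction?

2525/461

f(6) = 6, f(5) = -5. t_2 = 5 - (-5)·(5 - 6)/((-5) - 6) = 60/11.
f(5) = -5, f(60/11) = -30/121. t_3 = (60/11) - (-30/121)·((60/11) - 5)/((-30/121) - (-5)) = 126/23.
f(60/11) = -30/121, f(126/23) = 6/529. t_4 = (126/23) - (6/529)·((126/23) - (60/11))/((6/529) - (-30/121)) = 2525/461.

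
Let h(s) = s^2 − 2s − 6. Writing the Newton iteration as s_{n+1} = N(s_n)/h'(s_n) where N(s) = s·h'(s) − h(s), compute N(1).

7

h'(s) = 2s − 2.
N(s) = s·h'(s) − h(s) = s·(2s − 2) − (s^2 − 2s − 6) = s^2 + 6.
N(1) = 7.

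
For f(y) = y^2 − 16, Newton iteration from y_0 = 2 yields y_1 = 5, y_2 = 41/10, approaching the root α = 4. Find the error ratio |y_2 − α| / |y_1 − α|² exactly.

y_1 − α = 5 − 4 = 1, so |y_1 − α| = 1.
y_2 − α = 41/10 − 4 = 1/10, so |y_2 − α| = 1/10.
|y_1 − α|² = 1.
Ratio = (1/10) / 1 = 1/10.

1/10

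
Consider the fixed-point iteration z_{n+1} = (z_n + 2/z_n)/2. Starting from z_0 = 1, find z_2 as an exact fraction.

z_1 = (1 + 2/1)/2 = 3/2.
z_2 = (3/2 + 2/(3/2))/2 = 17/12.

17/12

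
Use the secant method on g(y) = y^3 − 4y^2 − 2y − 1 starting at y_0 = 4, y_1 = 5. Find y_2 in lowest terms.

g(4) = −9, g(5) = 14. y_2 = 5 − 14·(5 − 4)/(14 − (−9)) = 101/23.

101/23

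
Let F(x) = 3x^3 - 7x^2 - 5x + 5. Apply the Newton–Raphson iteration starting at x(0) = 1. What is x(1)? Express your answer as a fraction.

F'(x) = 9x^2 - 14x - 5.
F(1) = -4, F'(1) = -10, so x(1) = 1 - (-4)/(-10) = 3/5.

3/5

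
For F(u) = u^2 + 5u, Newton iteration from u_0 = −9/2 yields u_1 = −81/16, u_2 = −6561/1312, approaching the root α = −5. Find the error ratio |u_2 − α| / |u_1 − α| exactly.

1/82

u_1 − α = −81/16 − (−5) = −81/16 + 5 = −1/16, so |u_1 − α| = 1/16.
u_2 − α = −6561/1312 − (−5) = −6561/1312 + 5 = −1/1312, so |u_2 − α| = 1/1312.
Ratio = (1/1312) / (1/16) = 1/82.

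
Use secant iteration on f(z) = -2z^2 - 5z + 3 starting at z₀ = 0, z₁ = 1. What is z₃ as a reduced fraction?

27/55

f(0) = 3, f(1) = -4. z₂ = 1 - (-4)·(1 - 0)/((-4) - 3) = 3/7.
f(1) = -4, f(3/7) = 24/49. z₃ = (3/7) - (24/49)·((3/7) - 1)/((24/49) - (-4)) = 27/55.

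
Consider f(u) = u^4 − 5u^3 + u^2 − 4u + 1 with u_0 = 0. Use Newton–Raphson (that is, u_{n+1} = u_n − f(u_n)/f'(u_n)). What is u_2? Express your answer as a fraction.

f'(u) = 4u^3 − 15u^2 + 2u − 4.
f(0) = 1, f'(0) = −4, so u_1 = 0 − 1/(−4) = 1/4.
f(1/4) = −3/256, f'(1/4) = −35/8, so u_2 = (1/4) − (−3/256)/(−35/8) = 277/1120.

277/1120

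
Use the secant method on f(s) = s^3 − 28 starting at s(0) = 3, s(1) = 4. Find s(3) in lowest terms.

f(3) = −1, f(4) = 36. s(2) = 4 − 36·(4 − 3)/(36 − (−1)) = 112/37.
f(4) = 36, f(112/37) = −13356/50653. s(3) = (112/37) − (−13356/50653)·((112/37) − 4)/((−13356/50653) − 36) = 12901/4252.

12901/4252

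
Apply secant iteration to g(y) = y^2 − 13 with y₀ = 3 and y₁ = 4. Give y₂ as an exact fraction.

25/7

g(3) = −4, g(4) = 3. y₂ = 4 − 3·(4 − 3)/(3 − (−4)) = 25/7.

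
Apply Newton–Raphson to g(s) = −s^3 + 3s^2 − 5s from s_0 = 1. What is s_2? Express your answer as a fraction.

g'(s) = −3s^2 + 6s − 5.
g(1) = −3, g'(1) = −2, so s_1 = 1 − (−3)/(−2) = −1/2.
g(−1/2) = 27/8, g'(−1/2) = −35/4, so s_2 = (−1/2) − (27/8)/(−35/4) = −4/35.

−4/35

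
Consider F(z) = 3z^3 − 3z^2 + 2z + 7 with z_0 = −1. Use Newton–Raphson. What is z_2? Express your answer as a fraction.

−72023/76738

F'(z) = 9z^2 − 6z + 2.
F(−1) = −1, F'(−1) = 17, so z_1 = (−1) − (−1)/17 = −16/17.
F(−16/17) = −201/4913, F'(−16/17) = 4514/289, so z_2 = (−16/17) − (−201/4913)/(4514/289) = −72023/76738.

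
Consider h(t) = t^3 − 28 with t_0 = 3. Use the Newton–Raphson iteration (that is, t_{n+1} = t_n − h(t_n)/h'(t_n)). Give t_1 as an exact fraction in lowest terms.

h'(t) = 3t^2.
h(3) = −1, h'(3) = 27, so t_1 = 3 − (−1)/27 = 82/27.

82/27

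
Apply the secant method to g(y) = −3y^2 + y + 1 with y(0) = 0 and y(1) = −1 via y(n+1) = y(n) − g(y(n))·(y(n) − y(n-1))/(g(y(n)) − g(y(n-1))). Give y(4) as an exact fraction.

−97/217

g(0) = 1, g(−1) = −3. y(2) = (−1) − (−3)·((−1) − 0)/((−3) − 1) = −1/4.
g(−1) = −3, g(−1/4) = 9/16. y(3) = (−1/4) − (9/16)·((−1/4) − (−1))/((9/16) − (−3)) = −7/19.
g(−1/4) = 9/16, g(−7/19) = 81/361. y(4) = (−7/19) − (81/361)·((−7/19) − (−1/4))/((81/361) − (9/16)) = −97/217.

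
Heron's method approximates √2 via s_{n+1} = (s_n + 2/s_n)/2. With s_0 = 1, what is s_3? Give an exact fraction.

577/408

s_1 = (1 + 2/1)/2 = 3/2.
s_2 = (3/2 + 2/(3/2))/2 = 17/12.
s_3 = (17/12 + 2/(17/12))/2 = 577/408.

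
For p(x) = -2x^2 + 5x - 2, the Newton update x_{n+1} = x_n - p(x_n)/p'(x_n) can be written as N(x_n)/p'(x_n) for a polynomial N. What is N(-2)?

p'(x) = -4x + 5.
N(x) = x·p'(x) - p(x) = x·(-4x + 5) - (-2x^2 + 5x - 2) = -2x^2 + 2.
N(-2) = -6.

-6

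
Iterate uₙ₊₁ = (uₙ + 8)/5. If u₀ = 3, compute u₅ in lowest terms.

u₁ = (3 + 8)/5 = 11/5.
u₂ = ((11/5) + 8)/5 = 51/25.
u₃ = ((51/25) + 8)/5 = 251/125.
u₄ = ((251/125) + 8)/5 = 1251/625.
u₅ = ((1251/625) + 8)/5 = 6251/3125.

6251/3125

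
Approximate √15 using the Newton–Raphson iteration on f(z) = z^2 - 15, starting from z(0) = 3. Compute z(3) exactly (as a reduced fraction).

f'(z) = 2z.
f(3) = -6, f'(3) = 6, so z(1) = 3 - (-6)/6 = 4.
f(4) = 1, f'(4) = 8, so z(2) = 4 - 1/8 = 31/8.
f(31/8) = 1/64, f'(31/8) = 31/4, so z(3) = (31/8) - (1/64)/(31/4) = 1921/496.

1921/496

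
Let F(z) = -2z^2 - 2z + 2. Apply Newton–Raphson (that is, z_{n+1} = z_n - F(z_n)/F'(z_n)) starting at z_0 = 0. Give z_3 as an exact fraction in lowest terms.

13/21

F'(z) = -4z - 2.
F(0) = 2, F'(0) = -2, so z_1 = 0 - 2/(-2) = 1.
F(1) = -2, F'(1) = -6, so z_2 = 1 - (-2)/(-6) = 2/3.
F(2/3) = -2/9, F'(2/3) = -14/3, so z_3 = (2/3) - (-2/9)/(-14/3) = 13/21.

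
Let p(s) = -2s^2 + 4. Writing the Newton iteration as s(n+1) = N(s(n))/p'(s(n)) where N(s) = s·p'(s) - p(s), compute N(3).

p'(s) = -4s.
N(s) = s·p'(s) - p(s) = s·(-4s) - (-2s^2 + 4) = -2s^2 - 4.
N(3) = -22.

-22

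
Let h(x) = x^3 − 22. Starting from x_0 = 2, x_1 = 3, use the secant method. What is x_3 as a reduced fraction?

24946/8917

h(2) = −14, h(3) = 5. x_2 = 3 − 5·(3 − 2)/(5 − (−14)) = 52/19.
h(3) = 5, h(52/19) = −10290/6859. x_3 = (52/19) − (−10290/6859)·((52/19) − 3)/((−10290/6859) − 5) = 24946/8917.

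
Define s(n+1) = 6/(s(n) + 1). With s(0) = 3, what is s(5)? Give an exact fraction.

282/149

s(1) = 6/(3 + 1) = 3/2.
s(2) = 6/(3/2 + 1) = 12/5.
s(3) = 6/(12/5 + 1) = 30/17.
s(4) = 6/(30/17 + 1) = 102/47.
s(5) = 6/(102/47 + 1) = 282/149.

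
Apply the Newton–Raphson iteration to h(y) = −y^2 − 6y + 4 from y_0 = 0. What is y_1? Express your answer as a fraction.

h'(y) = −2y − 6.
h(0) = 4, h'(0) = −6, so y_1 = 0 − 4/(−6) = 2/3.

2/3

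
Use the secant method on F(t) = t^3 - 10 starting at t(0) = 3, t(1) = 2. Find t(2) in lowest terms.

40/19

F(3) = 17, F(2) = -2. t(2) = 2 - (-2)·(2 - 3)/((-2) - 17) = 40/19.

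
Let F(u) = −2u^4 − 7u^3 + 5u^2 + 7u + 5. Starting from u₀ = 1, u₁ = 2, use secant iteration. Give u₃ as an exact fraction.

14502905/11788681

F(1) = 8, F(2) = −49. u₂ = 2 − (−49)·(2 − 1)/((−49) − 8) = 65/57.
F(2) = −49, F(65/57) = 60401320/10556001. u₃ = (65/57) − (60401320/10556001)·((65/57) − 2)/((60401320/10556001) − (−49)) = 14502905/11788681.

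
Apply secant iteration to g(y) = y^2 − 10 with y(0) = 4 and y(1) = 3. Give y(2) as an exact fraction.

22/7

g(4) = 6, g(3) = −1. y(2) = 3 − (−1)·(3 − 4)/((−1) − 6) = 22/7.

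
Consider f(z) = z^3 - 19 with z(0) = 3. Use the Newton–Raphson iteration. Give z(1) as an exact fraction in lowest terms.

73/27

f'(z) = 3z^2.
f(3) = 8, f'(3) = 27, so z(1) = 3 - 8/27 = 73/27.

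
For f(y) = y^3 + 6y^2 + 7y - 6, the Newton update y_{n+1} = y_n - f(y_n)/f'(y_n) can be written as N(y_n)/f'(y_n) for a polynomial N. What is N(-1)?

10

f'(y) = 3y^2 + 12y + 7.
N(y) = y·f'(y) - f(y) = y·(3y^2 + 12y + 7) - (y^3 + 6y^2 + 7y - 6) = 2y^3 + 6y^2 + 6.
N(-1) = 10.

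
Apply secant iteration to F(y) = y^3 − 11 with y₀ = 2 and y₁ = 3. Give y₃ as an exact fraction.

F(2) = −3, F(3) = 16. y₂ = 3 − 16·(3 − 2)/(16 − (−3)) = 41/19.
F(3) = 16, F(41/19) = −6528/6859. y₃ = (41/19) − (−6528/6859)·((41/19) − 3)/((−6528/6859) − 16) = 16025/7267.

16025/7267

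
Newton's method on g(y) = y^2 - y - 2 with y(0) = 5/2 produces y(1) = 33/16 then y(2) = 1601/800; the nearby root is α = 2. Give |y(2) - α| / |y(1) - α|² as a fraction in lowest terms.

8/25

y(1) - α = 33/16 - 2 = 1/16, so |y(1) - α| = 1/16.
y(2) - α = 1601/800 - 2 = 1/800, so |y(2) - α| = 1/800.
|y(1) - α|² = 1/256.
Ratio = (1/800) / (1/256) = 8/25.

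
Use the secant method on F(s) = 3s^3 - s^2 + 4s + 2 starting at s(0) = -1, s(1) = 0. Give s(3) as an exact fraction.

-32/71

F(-1) = -6, F(0) = 2. s(2) = 0 - 2·(0 - (-1))/(2 - (-6)) = -1/4.
F(0) = 2, F(-1/4) = 57/64. s(3) = (-1/4) - (57/64)·((-1/4) - 0)/((57/64) - 2) = -32/71.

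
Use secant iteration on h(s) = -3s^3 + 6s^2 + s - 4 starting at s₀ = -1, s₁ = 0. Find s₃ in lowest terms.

h(-1) = 4, h(0) = -4. s₂ = 0 - (-4)·(0 - (-1))/((-4) - 4) = -1/2.
h(0) = -4, h(-1/2) = -21/8. s₃ = (-1/2) - (-21/8)·((-1/2) - 0)/((-21/8) - (-4)) = -16/11.

-16/11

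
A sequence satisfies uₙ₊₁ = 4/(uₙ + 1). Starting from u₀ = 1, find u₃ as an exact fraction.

12/7

u₁ = 4/(1 + 1) = 2.
u₂ = 4/(2 + 1) = 4/3.
u₃ = 4/(4/3 + 1) = 12/7.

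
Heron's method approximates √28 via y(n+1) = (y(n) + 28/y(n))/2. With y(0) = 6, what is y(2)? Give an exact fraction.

y(1) = (6 + 28/6)/2 = 16/3.
y(2) = (16/3 + 28/(16/3))/2 = 127/24.

127/24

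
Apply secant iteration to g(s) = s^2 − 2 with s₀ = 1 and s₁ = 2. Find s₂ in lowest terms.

g(1) = −1, g(2) = 2. s₂ = 2 − 2·(2 − 1)/(2 − (−1)) = 4/3.

4/3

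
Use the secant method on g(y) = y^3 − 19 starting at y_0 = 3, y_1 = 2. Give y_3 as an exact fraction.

15385/5707

g(3) = 8, g(2) = −11. y_2 = 2 − (−11)·(2 − 3)/((−11) − 8) = 49/19.
g(2) = −11, g(49/19) = −12672/6859. y_3 = (49/19) − (−12672/6859)·((49/19) − 2)/((−12672/6859) − (−11)) = 15385/5707.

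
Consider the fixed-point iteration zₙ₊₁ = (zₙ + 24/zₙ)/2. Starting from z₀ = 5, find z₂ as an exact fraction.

4801/980

z₁ = (5 + 24/5)/2 = 49/10.
z₂ = (49/10 + 24/(49/10))/2 = 4801/980.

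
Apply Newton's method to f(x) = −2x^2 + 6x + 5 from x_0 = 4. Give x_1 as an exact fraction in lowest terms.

f'(x) = −4x + 6.
f(4) = −3, f'(4) = −10, so x_1 = 4 − (−3)/(−10) = 37/10.

37/10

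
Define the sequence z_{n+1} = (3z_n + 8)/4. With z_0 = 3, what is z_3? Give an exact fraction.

z_1 = (3·3 + 8)/4 = 17/4.
z_2 = (3·(17/4) + 8)/4 = 83/16.
z_3 = (3·(83/16) + 8)/4 = 377/64.

377/64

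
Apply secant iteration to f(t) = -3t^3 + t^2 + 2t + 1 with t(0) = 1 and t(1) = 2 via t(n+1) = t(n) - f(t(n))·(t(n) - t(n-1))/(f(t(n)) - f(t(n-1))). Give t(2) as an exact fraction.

f(1) = 1, f(2) = -15. t(2) = 2 - (-15)·(2 - 1)/((-15) - 1) = 17/16.

17/16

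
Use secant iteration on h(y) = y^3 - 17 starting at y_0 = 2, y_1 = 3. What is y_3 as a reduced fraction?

20801/8137

h(2) = -9, h(3) = 10. y_2 = 3 - 10·(3 - 2)/(10 - (-9)) = 47/19.
h(3) = 10, h(47/19) = -12780/6859. y_3 = (47/19) - (-12780/6859)·((47/19) - 3)/((-12780/6859) - 10) = 20801/8137.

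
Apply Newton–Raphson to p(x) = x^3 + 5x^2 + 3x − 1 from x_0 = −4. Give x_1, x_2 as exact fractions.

x_1 = −47/11, x_2 = −4241/1001

p'(x) = 3x^2 + 10x + 3.
p(−4) = 3, p'(−4) = 11, so x_1 = (−4) − 3/11 = −47/11.
p(−47/11) = −720/1331, p'(−47/11) = 1820/121, so x_2 = (−47/11) − (−720/1331)/(1820/121) = −4241/1001.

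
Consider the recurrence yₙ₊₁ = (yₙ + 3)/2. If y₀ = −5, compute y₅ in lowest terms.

11/4

y₁ = ((−5) + 3)/2 = −1.
y₂ = ((−1) + 3)/2 = 1.
y₃ = (1 + 3)/2 = 2.
y₄ = (2 + 3)/2 = 5/2.
y₅ = ((5/2) + 3)/2 = 11/4.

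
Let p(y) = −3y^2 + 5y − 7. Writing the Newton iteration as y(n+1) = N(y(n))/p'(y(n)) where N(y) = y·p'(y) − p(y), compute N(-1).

p'(y) = −6y + 5.
N(y) = y·p'(y) − p(y) = y·(−6y + 5) − (−3y^2 + 5y − 7) = −3y^2 + 7.
N(-1) = 4.

4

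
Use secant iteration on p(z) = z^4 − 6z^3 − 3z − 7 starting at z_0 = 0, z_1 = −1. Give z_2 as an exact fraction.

−7/10

p(0) = −7, p(−1) = 3. z_2 = (−1) − 3·((−1) − 0)/(3 − (−7)) = −7/10.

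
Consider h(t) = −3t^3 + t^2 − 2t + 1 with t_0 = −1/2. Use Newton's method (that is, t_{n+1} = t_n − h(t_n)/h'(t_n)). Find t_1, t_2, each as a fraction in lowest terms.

t_1 = 0, t_2 = 1/2

h'(t) = −9t^2 + 2t − 2.
h(−1/2) = 21/8, h'(−1/2) = −21/4, so t_1 = (−1/2) − (21/8)/(−21/4) = 0.
h(0) = 1, h'(0) = −2, so t_2 = 0 − 1/(−2) = 1/2.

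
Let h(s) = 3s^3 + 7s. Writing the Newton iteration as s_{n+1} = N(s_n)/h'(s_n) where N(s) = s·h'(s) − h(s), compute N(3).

162

h'(s) = 9s^2 + 7.
N(s) = s·h'(s) − h(s) = s·(9s^2 + 7) − (3s^3 + 7s) = 6s^3.
N(3) = 162.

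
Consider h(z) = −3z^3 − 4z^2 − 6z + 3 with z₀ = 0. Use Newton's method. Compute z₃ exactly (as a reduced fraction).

464857/1230047

h'(z) = −9z^2 − 8z − 6.
h(0) = 3, h'(0) = −6, so z₁ = 0 − 3/(−6) = 1/2.
h(1/2) = −11/8, h'(1/2) = −49/4, so z₂ = (1/2) − (−11/8)/(−49/4) = 19/49.
h(19/49) = −12100/117649, h'(19/49) = −25103/2401, so z₃ = (19/49) − (−12100/117649)/(−25103/2401) = 464857/1230047.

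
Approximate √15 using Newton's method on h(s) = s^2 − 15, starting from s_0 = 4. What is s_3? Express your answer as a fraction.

h'(s) = 2s.
h(4) = 1, h'(4) = 8, so s_1 = 4 − 1/8 = 31/8.
h(31/8) = 1/64, h'(31/8) = 31/4, so s_2 = (31/8) − (1/64)/(31/4) = 1921/496.
h(1921/496) = 1/246016, h'(1921/496) = 1921/248, so s_3 = (1921/496) − (1/246016)/(1921/248) = 7380481/1905632.

7380481/1905632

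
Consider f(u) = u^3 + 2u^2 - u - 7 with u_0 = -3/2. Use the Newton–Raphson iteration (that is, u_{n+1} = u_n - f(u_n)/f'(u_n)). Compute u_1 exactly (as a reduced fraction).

-19

f'(u) = 3u^2 + 4u - 1.
f(-3/2) = -35/8, f'(-3/2) = -1/4, so u_1 = (-3/2) - (-35/8)/(-1/4) = -19.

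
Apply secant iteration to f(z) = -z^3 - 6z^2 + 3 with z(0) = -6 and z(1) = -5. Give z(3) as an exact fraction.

f(-6) = 3, f(-5) = -22. z(2) = (-5) - (-22)·((-5) - (-6))/((-22) - 3) = -147/25.
f(-5) = -22, f(-147/25) = -17952/15625. z(3) = (-147/25) - (-17952/15625)·((-147/25) - (-5))/((-17952/15625) - (-22)) = -87795/14809.

-87795/14809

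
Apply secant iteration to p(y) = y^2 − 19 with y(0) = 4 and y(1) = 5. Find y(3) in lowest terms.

61/14

p(4) = −3, p(5) = 6. y(2) = 5 − 6·(5 − 4)/(6 − (−3)) = 13/3.
p(5) = 6, p(13/3) = −2/9. y(3) = (13/3) − (−2/9)·((13/3) − 5)/((−2/9) − 6) = 61/14.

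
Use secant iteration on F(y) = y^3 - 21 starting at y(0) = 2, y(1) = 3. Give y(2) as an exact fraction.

51/19

F(2) = -13, F(3) = 6. y(2) = 3 - 6·(3 - 2)/(6 - (-13)) = 51/19.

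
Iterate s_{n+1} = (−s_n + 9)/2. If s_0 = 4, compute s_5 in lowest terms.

s_1 = (−4 + 9)/2 = 5/2.
s_2 = (−(5/2) + 9)/2 = 13/4.
s_3 = (−(13/4) + 9)/2 = 23/8.
s_4 = (−(23/8) + 9)/2 = 49/16.
s_5 = (−(49/16) + 9)/2 = 95/32.

95/32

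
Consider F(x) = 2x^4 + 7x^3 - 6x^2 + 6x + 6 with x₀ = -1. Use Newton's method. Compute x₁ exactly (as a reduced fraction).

-20/31

F'(x) = 8x^3 + 21x^2 - 12x + 6.
F(-1) = -11, F'(-1) = 31, so x₁ = (-1) - (-11)/31 = -20/31.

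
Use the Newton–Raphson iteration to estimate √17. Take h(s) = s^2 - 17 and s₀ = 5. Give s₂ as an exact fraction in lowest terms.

433/105

h'(s) = 2s.
h(5) = 8, h'(5) = 10, so s₁ = 5 - 8/10 = 21/5.
h(21/5) = 16/25, h'(21/5) = 42/5, so s₂ = (21/5) - (16/25)/(42/5) = 433/105.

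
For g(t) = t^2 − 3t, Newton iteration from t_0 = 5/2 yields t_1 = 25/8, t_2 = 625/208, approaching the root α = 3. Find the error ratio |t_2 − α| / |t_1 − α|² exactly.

4/13

t_1 − α = 25/8 − 3 = 1/8, so |t_1 − α| = 1/8.
t_2 − α = 625/208 − 3 = 1/208, so |t_2 − α| = 1/208.
|t_1 − α|² = 1/64.
Ratio = (1/208) / (1/64) = 4/13.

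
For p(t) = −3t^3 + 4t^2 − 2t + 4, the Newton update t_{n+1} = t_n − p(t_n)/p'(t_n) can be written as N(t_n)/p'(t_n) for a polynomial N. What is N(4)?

−324

p'(t) = −9t^2 + 8t − 2.
N(t) = t·p'(t) − p(t) = t·(−9t^2 + 8t − 2) − (−3t^3 + 4t^2 − 2t + 4) = −6t^3 + 4t^2 − 4.
N(4) = −324.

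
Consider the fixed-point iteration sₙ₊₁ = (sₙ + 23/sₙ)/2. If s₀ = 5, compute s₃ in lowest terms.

s₁ = (5 + 23/5)/2 = 24/5.
s₂ = (24/5 + 23/(24/5))/2 = 1151/240.
s₃ = (1151/240 + 23/(1151/240))/2 = 2649601/552480.

2649601/552480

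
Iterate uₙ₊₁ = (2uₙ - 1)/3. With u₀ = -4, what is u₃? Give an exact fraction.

u₁ = (2·(-4) - 1)/3 = -3.
u₂ = (2·(-3) - 1)/3 = -7/3.
u₃ = (2·(-7/3) - 1)/3 = -17/9.

-17/9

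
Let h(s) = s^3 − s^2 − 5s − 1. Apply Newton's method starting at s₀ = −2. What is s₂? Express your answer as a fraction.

h'(s) = 3s^2 − 2s − 5.
h(−2) = −3, h'(−2) = 11, so s₁ = (−2) − (−3)/11 = −19/11.
h(−19/11) = −666/1331, h'(−19/11) = 896/121, so s₂ = (−19/11) − (−666/1331)/(896/121) = −8179/4928.

−8179/4928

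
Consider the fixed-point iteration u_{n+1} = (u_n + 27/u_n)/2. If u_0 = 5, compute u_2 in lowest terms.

u_1 = (5 + 27/5)/2 = 26/5.
u_2 = (26/5 + 27/(26/5))/2 = 1351/260.

1351/260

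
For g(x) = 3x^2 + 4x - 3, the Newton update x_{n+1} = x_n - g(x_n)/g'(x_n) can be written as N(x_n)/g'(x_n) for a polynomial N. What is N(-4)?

g'(x) = 6x + 4.
N(x) = x·g'(x) - g(x) = x·(6x + 4) - (3x^2 + 4x - 3) = 3x^2 + 3.
N(-4) = 51.

51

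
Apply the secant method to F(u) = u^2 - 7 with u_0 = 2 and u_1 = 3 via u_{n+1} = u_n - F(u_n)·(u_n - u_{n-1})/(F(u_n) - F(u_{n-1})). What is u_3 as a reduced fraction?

37/14

F(2) = -3, F(3) = 2. u_2 = 3 - 2·(3 - 2)/(2 - (-3)) = 13/5.
F(3) = 2, F(13/5) = -6/25. u_3 = (13/5) - (-6/25)·((13/5) - 3)/((-6/25) - 2) = 37/14.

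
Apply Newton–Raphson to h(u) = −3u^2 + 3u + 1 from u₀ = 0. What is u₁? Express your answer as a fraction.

h'(u) = −6u + 3.
h(0) = 1, h'(0) = 3, so u₁ = 0 − 1/3 = −1/3.

−1/3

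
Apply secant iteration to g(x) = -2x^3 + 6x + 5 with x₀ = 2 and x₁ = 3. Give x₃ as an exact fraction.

g(2) = 1, g(3) = -31. x₂ = 3 - (-31)·(3 - 2)/((-31) - 1) = 65/32.
g(3) = -31, g(65/32) = 6975/16384. x₃ = (65/32) - (6975/16384)·((65/32) - 3)/((6975/16384) - (-31)) = 33955/16609.

33955/16609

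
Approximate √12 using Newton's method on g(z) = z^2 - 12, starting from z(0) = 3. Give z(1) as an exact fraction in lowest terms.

7/2

g'(z) = 2z.
g(3) = -3, g'(3) = 6, so z(1) = 3 - (-3)/6 = 7/2.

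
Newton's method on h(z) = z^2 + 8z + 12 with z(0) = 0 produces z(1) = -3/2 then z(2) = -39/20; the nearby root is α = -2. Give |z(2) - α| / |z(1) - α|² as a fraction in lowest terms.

1/5

z(1) - α = -3/2 - (-2) = -3/2 + 2 = 1/2, so |z(1) - α| = 1/2.
z(2) - α = -39/20 - (-2) = -39/20 + 2 = 1/20, so |z(2) - α| = 1/20.
|z(1) - α|² = 1/4.
Ratio = (1/20) / (1/4) = 1/5.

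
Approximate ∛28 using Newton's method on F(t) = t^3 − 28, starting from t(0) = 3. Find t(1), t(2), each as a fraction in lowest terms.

t(1) = 82/27, t(2) = 413465/136161

F'(t) = 3t^2.
F(3) = −1, F'(3) = 27, so t(1) = 3 − (−1)/27 = 82/27.
F(82/27) = 244/19683, F'(82/27) = 6724/243, so t(2) = (82/27) − (244/19683)/(6724/243) = 413465/136161.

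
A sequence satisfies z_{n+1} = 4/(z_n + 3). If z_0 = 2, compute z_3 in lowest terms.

76/77

z_1 = 4/(2 + 3) = 4/5.
z_2 = 4/(4/5 + 3) = 20/19.
z_3 = 4/(20/19 + 3) = 76/77.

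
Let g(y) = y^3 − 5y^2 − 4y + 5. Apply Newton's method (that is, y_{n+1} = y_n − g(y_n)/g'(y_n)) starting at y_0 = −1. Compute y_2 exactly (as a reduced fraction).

g'(y) = 3y^2 − 10y − 4.
g(−1) = 3, g'(−1) = 9, so y_1 = (−1) − 3/9 = −4/3.
g(−4/3) = −25/27, g'(−4/3) = 44/3, so y_2 = (−4/3) − (−25/27)/(44/3) = −503/396.

−503/396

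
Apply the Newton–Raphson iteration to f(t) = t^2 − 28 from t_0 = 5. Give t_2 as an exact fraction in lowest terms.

f'(t) = 2t.
f(5) = −3, f'(5) = 10, so t_1 = 5 − (−3)/10 = 53/10.
f(53/10) = 9/100, f'(53/10) = 53/5, so t_2 = (53/10) − (9/100)/(53/5) = 5609/1060.

5609/1060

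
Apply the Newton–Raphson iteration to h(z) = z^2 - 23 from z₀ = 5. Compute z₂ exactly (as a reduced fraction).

1151/240

h'(z) = 2z.
h(5) = 2, h'(5) = 10, so z₁ = 5 - 2/10 = 24/5.
h(24/5) = 1/25, h'(24/5) = 48/5, so z₂ = (24/5) - (1/25)/(48/5) = 1151/240.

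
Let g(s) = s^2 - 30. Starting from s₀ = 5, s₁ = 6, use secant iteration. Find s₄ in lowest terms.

g(5) = -5, g(6) = 6. s₂ = 6 - 6·(6 - 5)/(6 - (-5)) = 60/11.
g(6) = 6, g(60/11) = -30/121. s₃ = (60/11) - (-30/121)·((60/11) - 6)/((-30/121) - 6) = 115/21.
g(60/11) = -30/121, g(115/21) = -5/441. s₄ = (115/21) - (-5/441)·((115/21) - (60/11))/((-5/441) - (-30/121)) = 2766/505.

2766/505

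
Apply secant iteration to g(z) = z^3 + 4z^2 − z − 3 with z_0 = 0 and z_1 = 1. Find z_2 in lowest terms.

3/4

g(0) = −3, g(1) = 1. z_2 = 1 − 1·(1 − 0)/(1 − (−3)) = 3/4.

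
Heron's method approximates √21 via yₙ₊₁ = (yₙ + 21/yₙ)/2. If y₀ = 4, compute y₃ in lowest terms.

14720113/3212192

y₁ = (4 + 21/4)/2 = 37/8.
y₂ = (37/8 + 21/(37/8))/2 = 2713/592.
y₃ = (2713/592 + 21/(2713/592))/2 = 14720113/3212192.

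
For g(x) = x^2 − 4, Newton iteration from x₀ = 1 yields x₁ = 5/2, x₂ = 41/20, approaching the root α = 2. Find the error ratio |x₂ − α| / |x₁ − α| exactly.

x₁ − α = 5/2 − 2 = 1/2, so |x₁ − α| = 1/2.
x₂ − α = 41/20 − 2 = 1/20, so |x₂ − α| = 1/20.
Ratio = (1/20) / (1/2) = 1/10.

1/10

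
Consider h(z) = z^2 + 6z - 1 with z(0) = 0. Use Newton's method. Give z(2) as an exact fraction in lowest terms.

37/228

h'(z) = 2z + 6.
h(0) = -1, h'(0) = 6, so z(1) = 0 - (-1)/6 = 1/6.
h(1/6) = 1/36, h'(1/6) = 19/3, so z(2) = (1/6) - (1/36)/(19/3) = 37/228.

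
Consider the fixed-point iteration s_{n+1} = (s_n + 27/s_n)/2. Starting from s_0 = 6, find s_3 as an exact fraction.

s_1 = (6 + 27/6)/2 = 21/4.
s_2 = (21/4 + 27/(21/4))/2 = 291/56.
s_3 = (291/56 + 27/(291/56))/2 = 56451/10864.

56451/10864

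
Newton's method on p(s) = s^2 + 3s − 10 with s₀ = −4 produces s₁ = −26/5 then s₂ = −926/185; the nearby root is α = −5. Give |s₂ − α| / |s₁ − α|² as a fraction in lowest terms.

5/37

s₁ − α = −26/5 − (−5) = −26/5 + 5 = −1/5, so |s₁ − α| = 1/5.
s₂ − α = −926/185 − (−5) = −926/185 + 5 = −1/185, so |s₂ − α| = 1/185.
|s₁ − α|² = 1/25.
Ratio = (1/185) / (1/25) = 5/37.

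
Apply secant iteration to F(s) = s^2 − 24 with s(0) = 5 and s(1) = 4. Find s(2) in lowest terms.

F(5) = 1, F(4) = −8. s(2) = 4 − (−8)·(4 − 5)/((−8) − 1) = 44/9.

44/9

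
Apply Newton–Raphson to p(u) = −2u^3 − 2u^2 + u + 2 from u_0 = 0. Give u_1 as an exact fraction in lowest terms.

−2

p'(u) = −6u^2 − 4u + 1.
p(0) = 2, p'(0) = 1, so u_1 = 0 − 2/1 = −2.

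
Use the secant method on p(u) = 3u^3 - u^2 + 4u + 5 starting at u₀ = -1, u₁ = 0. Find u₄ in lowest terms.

-23328640/30856697

p(-1) = -3, p(0) = 5. u₂ = 0 - 5·(0 - (-1))/(5 - (-3)) = -5/8.
p(0) = 5, p(-5/8) = 705/512. u₃ = (-5/8) - (705/512)·((-5/8) - 0)/((705/512) - 5) = -320/371.
p(-5/8) = 705/512, p(-320/371) = -57150825/51064811. u₄ = (-320/371) - (-57150825/51064811)·((-320/371) - (-5/8))/((-57150825/51064811) - (705/512)) = -23328640/30856697.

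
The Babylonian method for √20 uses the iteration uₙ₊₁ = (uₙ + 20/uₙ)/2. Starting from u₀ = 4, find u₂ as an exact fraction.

161/36

u₁ = (4 + 20/4)/2 = 9/2.
u₂ = (9/2 + 20/(9/2))/2 = 161/36.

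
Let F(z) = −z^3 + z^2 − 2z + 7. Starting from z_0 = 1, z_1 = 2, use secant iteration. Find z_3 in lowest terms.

F(1) = 5, F(2) = −1. z_2 = 2 − (−1)·(2 − 1)/((−1) − 5) = 11/6.
F(2) = −1, F(11/6) = 115/216. z_3 = (11/6) − (115/216)·((11/6) − 2)/((115/216) − (−1)) = 626/331.

626/331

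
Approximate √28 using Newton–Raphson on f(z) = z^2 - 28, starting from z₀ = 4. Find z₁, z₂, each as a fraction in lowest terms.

f'(z) = 2z.
f(4) = -12, f'(4) = 8, so z₁ = 4 - (-12)/8 = 11/2.
f(11/2) = 9/4, f'(11/2) = 11, so z₂ = (11/2) - (9/4)/11 = 233/44.

z₁ = 11/2, z₂ = 233/44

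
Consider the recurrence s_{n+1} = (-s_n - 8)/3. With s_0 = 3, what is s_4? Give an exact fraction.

-157/81

s_1 = (-3 - 8)/3 = -11/3.
s_2 = (-(-11/3) - 8)/3 = -13/9.
s_3 = (-(-13/9) - 8)/3 = -59/27.
s_4 = (-(-59/27) - 8)/3 = -157/81.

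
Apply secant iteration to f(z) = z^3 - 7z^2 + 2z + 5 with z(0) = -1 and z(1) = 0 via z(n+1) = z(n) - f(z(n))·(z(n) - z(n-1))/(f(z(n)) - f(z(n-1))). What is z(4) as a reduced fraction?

-18280/27567

f(-1) = -5, f(0) = 5. z(2) = 0 - 5·(0 - (-1))/(5 - (-5)) = -1/2.
f(0) = 5, f(-1/2) = 17/8. z(3) = (-1/2) - (17/8)·((-1/2) - 0)/((17/8) - 5) = -20/23.
f(-1/2) = 17/8, f(-20/23) = -32725/12167. z(4) = (-20/23) - (-32725/12167)·((-20/23) - (-1/2))/((-32725/12167) - (17/8)) = -18280/27567.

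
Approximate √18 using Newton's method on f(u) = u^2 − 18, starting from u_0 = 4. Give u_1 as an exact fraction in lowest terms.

f'(u) = 2u.
f(4) = −2, f'(4) = 8, so u_1 = 4 − (−2)/8 = 17/4.

17/4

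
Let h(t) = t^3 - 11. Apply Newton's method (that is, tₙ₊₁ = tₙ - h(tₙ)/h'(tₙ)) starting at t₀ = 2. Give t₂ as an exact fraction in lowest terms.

1081/486

h'(t) = 3t^2.
h(2) = -3, h'(2) = 12, so t₁ = 2 - (-3)/12 = 9/4.
h(9/4) = 25/64, h'(9/4) = 243/16, so t₂ = (9/4) - (25/64)/(243/16) = 1081/486.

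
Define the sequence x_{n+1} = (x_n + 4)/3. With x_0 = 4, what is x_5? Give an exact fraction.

x_1 = (4 + 4)/3 = 8/3.
x_2 = ((8/3) + 4)/3 = 20/9.
x_3 = ((20/9) + 4)/3 = 56/27.
x_4 = ((56/27) + 4)/3 = 164/81.
x_5 = ((164/81) + 4)/3 = 488/243.

488/243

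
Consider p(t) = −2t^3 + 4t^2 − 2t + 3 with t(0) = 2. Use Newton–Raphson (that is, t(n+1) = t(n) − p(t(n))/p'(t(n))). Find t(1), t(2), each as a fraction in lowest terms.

p'(t) = −6t^2 + 8t − 2.
p(2) = −1, p'(2) = −10, so t(1) = 2 − (−1)/(−10) = 19/10.
p(19/10) = −39/500, p'(19/10) = −423/50, so t(2) = (19/10) − (−39/500)/(−423/50) = 1333/705.

t(1) = 19/10, t(2) = 1333/705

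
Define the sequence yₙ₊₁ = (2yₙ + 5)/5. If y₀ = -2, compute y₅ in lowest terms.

y₁ = (2·(-2) + 5)/5 = 1/5.
y₂ = (2·(1/5) + 5)/5 = 27/25.
y₃ = (2·(27/25) + 5)/5 = 179/125.
y₄ = (2·(179/125) + 5)/5 = 983/625.
y₅ = (2·(983/625) + 5)/5 = 5091/3125.

5091/3125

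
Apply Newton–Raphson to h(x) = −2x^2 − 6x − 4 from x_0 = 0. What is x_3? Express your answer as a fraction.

−254/255

h'(x) = −4x − 6.
h(0) = −4, h'(0) = −6, so x_1 = 0 − (−4)/(−6) = −2/3.
h(−2/3) = −8/9, h'(−2/3) = −10/3, so x_2 = (−2/3) − (−8/9)/(−10/3) = −14/15.
h(−14/15) = −32/225, h'(−14/15) = −34/15, so x_3 = (−14/15) − (−32/225)/(−34/15) = −254/255.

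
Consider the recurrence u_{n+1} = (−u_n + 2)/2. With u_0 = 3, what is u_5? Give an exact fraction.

u_1 = (−3 + 2)/2 = −1/2.
u_2 = (−(−1/2) + 2)/2 = 5/4.
u_3 = (−(5/4) + 2)/2 = 3/8.
u_4 = (−(3/8) + 2)/2 = 13/16.
u_5 = (−(13/16) + 2)/2 = 19/32.

19/32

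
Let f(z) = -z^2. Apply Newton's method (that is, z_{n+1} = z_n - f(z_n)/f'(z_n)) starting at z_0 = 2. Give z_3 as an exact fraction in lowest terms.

f'(z) = -2z.
f(2) = -4, f'(2) = -4, so z_1 = 2 - (-4)/(-4) = 1.
f(1) = -1, f'(1) = -2, so z_2 = 1 - (-1)/(-2) = 1/2.
f(1/2) = -1/4, f'(1/2) = -1, so z_3 = (1/2) - (-1/4)/(-1) = 1/4.

1/4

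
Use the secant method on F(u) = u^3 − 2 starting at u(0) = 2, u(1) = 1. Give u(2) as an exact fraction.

8/7

F(2) = 6, F(1) = −1. u(2) = 1 − (−1)·(1 − 2)/((−1) − 6) = 8/7.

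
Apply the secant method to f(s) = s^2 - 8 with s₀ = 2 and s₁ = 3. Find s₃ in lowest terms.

82/29

f(2) = -4, f(3) = 1. s₂ = 3 - 1·(3 - 2)/(1 - (-4)) = 14/5.
f(3) = 1, f(14/5) = -4/25. s₃ = (14/5) - (-4/25)·((14/5) - 3)/((-4/25) - 1) = 82/29.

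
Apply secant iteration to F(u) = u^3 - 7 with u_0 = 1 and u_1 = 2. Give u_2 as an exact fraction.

13/7

F(1) = -6, F(2) = 1. u_2 = 2 - 1·(2 - 1)/(1 - (-6)) = 13/7.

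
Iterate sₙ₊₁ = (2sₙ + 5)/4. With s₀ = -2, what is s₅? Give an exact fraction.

151/64

s₁ = (2·(-2) + 5)/4 = 1/4.
s₂ = (2·(1/4) + 5)/4 = 11/8.
s₃ = (2·(11/8) + 5)/4 = 31/16.
s₄ = (2·(31/16) + 5)/4 = 71/32.
s₅ = (2·(71/32) + 5)/4 = 151/64.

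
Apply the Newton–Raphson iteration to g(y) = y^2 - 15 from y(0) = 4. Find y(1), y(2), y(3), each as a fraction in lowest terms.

g'(y) = 2y.
g(4) = 1, g'(4) = 8, so y(1) = 4 - 1/8 = 31/8.
g(31/8) = 1/64, g'(31/8) = 31/4, so y(2) = (31/8) - (1/64)/(31/4) = 1921/496.
g(1921/496) = 1/246016, g'(1921/496) = 1921/248, so y(3) = (1921/496) - (1/246016)/(1921/248) = 7380481/1905632.

y(1) = 31/8, y(2) = 1921/496, y(3) = 7380481/1905632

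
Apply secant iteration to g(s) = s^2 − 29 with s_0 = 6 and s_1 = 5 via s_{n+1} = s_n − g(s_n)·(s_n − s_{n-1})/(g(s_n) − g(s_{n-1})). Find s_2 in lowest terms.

g(6) = 7, g(5) = −4. s_2 = 5 − (−4)·(5 − 6)/((−4) − 7) = 59/11.

59/11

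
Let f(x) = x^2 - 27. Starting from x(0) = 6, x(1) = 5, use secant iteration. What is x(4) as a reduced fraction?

f(6) = 9, f(5) = -2. x(2) = 5 - (-2)·(5 - 6)/((-2) - 9) = 57/11.
f(5) = -2, f(57/11) = -18/121. x(3) = (57/11) - (-18/121)·((57/11) - 5)/((-18/121) - (-2)) = 291/56.
f(57/11) = -18/121, f(291/56) = 9/3136. x(4) = (291/56) - (9/3136)·((291/56) - (57/11))/((9/3136) - (-18/121)) = 11073/2131.

11073/2131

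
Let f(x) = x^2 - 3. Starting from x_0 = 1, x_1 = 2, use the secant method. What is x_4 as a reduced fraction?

f(1) = -2, f(2) = 1. x_2 = 2 - 1·(2 - 1)/(1 - (-2)) = 5/3.
f(2) = 1, f(5/3) = -2/9. x_3 = (5/3) - (-2/9)·((5/3) - 2)/((-2/9) - 1) = 19/11.
f(5/3) = -2/9, f(19/11) = -2/121. x_4 = (19/11) - (-2/121)·((19/11) - (5/3))/((-2/121) - (-2/9)) = 97/56.

97/56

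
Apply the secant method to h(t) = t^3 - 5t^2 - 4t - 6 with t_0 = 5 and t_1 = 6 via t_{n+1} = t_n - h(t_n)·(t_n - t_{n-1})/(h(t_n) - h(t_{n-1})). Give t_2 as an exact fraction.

93/16

h(5) = -26, h(6) = 6. t_2 = 6 - 6·(6 - 5)/(6 - (-26)) = 93/16.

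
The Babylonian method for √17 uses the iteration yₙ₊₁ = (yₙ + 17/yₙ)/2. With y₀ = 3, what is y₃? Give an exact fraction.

25889/6279

y₁ = (3 + 17/3)/2 = 13/3.
y₂ = (13/3 + 17/(13/3))/2 = 161/39.
y₃ = (161/39 + 17/(161/39))/2 = 25889/6279.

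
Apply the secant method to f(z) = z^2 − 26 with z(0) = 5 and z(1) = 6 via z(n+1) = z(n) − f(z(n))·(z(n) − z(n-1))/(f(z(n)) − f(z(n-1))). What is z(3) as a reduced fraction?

311/61

f(5) = −1, f(6) = 10. z(2) = 6 − 10·(6 − 5)/(10 − (−1)) = 56/11.
f(6) = 10, f(56/11) = −10/121. z(3) = (56/11) − (−10/121)·((56/11) − 6)/((−10/121) − 10) = 311/61.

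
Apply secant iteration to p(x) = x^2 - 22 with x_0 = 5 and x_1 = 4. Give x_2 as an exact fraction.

14/3

p(5) = 3, p(4) = -6. x_2 = 4 - (-6)·(4 - 5)/((-6) - 3) = 14/3.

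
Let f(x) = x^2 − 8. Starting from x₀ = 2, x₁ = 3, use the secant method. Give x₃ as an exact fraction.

82/29

f(2) = −4, f(3) = 1. x₂ = 3 − 1·(3 − 2)/(1 − (−4)) = 14/5.
f(3) = 1, f(14/5) = −4/25. x₃ = (14/5) − (−4/25)·((14/5) − 3)/((−4/25) − 1) = 82/29.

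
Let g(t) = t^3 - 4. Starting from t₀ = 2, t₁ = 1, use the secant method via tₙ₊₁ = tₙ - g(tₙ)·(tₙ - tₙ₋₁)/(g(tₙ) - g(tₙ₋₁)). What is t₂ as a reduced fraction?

10/7

g(2) = 4, g(1) = -3. t₂ = 1 - (-3)·(1 - 2)/((-3) - 4) = 10/7.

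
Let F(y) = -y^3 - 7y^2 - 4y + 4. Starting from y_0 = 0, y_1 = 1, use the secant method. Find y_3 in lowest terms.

61/133

F(0) = 4, F(1) = -8. y_2 = 1 - (-8)·(1 - 0)/((-8) - 4) = 1/3.
F(1) = -8, F(1/3) = 50/27. y_3 = (1/3) - (50/27)·((1/3) - 1)/((50/27) - (-8)) = 61/133.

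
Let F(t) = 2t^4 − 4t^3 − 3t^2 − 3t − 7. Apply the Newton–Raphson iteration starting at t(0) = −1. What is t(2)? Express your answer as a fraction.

−1726747/1636743

F'(t) = 8t^3 − 12t^2 − 6t − 3.
F(−1) = −1, F'(−1) = −17, so t(1) = (−1) − (−1)/(−17) = −18/17.
F(−18/17) = 6275/83521, F'(−18/17) = −96279/4913, so t(2) = (−18/17) − (6275/83521)/(−96279/4913) = −1726747/1636743.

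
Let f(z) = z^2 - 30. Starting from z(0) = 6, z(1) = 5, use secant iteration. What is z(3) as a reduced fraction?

f(6) = 6, f(5) = -5. z(2) = 5 - (-5)·(5 - 6)/((-5) - 6) = 60/11.
f(5) = -5, f(60/11) = -30/121. z(3) = (60/11) - (-30/121)·((60/11) - 5)/((-30/121) - (-5)) = 126/23.

126/23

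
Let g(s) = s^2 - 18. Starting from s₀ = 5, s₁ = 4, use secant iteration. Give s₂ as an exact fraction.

38/9

g(5) = 7, g(4) = -2. s₂ = 4 - (-2)·(4 - 5)/((-2) - 7) = 38/9.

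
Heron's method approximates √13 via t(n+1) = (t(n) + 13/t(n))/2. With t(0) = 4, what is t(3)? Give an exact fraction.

5597777/1552544

t(1) = (4 + 13/4)/2 = 29/8.
t(2) = (29/8 + 13/(29/8))/2 = 1673/464.
t(3) = (1673/464 + 13/(1673/464))/2 = 5597777/1552544.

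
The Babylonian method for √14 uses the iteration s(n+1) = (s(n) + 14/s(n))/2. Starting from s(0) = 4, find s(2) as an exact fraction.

449/120

s(1) = (4 + 14/4)/2 = 15/4.
s(2) = (15/4 + 14/(15/4))/2 = 449/120.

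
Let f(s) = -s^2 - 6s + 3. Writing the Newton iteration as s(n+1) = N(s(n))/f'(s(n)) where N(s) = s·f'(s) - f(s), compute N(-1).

-4

f'(s) = -2s - 6.
N(s) = s·f'(s) - f(s) = s·(-2s - 6) - (-s^2 - 6s + 3) = -s^2 - 3.
N(-1) = -4.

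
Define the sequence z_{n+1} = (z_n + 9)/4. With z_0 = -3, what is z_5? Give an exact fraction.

1533/512

z_1 = ((-3) + 9)/4 = 3/2.
z_2 = ((3/2) + 9)/4 = 21/8.
z_3 = ((21/8) + 9)/4 = 93/32.
z_4 = ((93/32) + 9)/4 = 381/128.
z_5 = ((381/128) + 9)/4 = 1533/512.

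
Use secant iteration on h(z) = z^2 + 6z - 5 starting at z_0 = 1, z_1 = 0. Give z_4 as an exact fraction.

h(1) = 2, h(0) = -5. z_2 = 0 - (-5)·(0 - 1)/((-5) - 2) = 5/7.
h(0) = -5, h(5/7) = -10/49. z_3 = (5/7) - (-10/49)·((5/7) - 0)/((-10/49) - (-5)) = 35/47.
h(5/7) = -10/49, h(35/47) = 50/2209. z_4 = (35/47) - (50/2209)·((35/47) - (5/7))/((50/2209) - (-10/49)) = 910/1227.

910/1227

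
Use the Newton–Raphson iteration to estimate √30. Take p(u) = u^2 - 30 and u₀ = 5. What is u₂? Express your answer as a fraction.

241/44

p'(u) = 2u.
p(5) = -5, p'(5) = 10, so u₁ = 5 - (-5)/10 = 11/2.
p(11/2) = 1/4, p'(11/2) = 11, so u₂ = (11/2) - (1/4)/11 = 241/44.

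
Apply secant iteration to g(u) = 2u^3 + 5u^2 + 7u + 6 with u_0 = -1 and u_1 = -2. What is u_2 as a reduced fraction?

-4/3

g(-1) = 2, g(-2) = -4. u_2 = (-2) - (-4)·((-2) - (-1))/((-4) - 2) = -4/3.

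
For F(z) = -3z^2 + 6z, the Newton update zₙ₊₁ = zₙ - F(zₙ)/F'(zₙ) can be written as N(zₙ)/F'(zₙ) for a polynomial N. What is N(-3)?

-27

F'(z) = -6z + 6.
N(z) = z·F'(z) - F(z) = z·(-6z + 6) - (-3z^2 + 6z) = -3z^2.
N(-3) = -27.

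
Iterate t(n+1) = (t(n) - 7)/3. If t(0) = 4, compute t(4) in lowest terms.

t(1) = (4 - 7)/3 = -1.
t(2) = ((-1) - 7)/3 = -8/3.
t(3) = ((-8/3) - 7)/3 = -29/9.
t(4) = ((-29/9) - 7)/3 = -92/27.

-92/27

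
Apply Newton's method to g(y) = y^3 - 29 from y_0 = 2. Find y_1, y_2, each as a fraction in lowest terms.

y_1 = 15/4, y_2 = 4303/1350

g'(y) = 3y^2.
g(2) = -21, g'(2) = 12, so y_1 = 2 - (-21)/12 = 15/4.
g(15/4) = 1519/64, g'(15/4) = 675/16, so y_2 = (15/4) - (1519/64)/(675/16) = 4303/1350.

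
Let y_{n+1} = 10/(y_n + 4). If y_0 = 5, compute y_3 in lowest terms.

230/137

y_1 = 10/(5 + 4) = 10/9.
y_2 = 10/(10/9 + 4) = 45/23.
y_3 = 10/(45/23 + 4) = 230/137.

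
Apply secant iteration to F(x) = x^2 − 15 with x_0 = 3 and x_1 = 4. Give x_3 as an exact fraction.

F(3) = −6, F(4) = 1. x_2 = 4 − 1·(4 − 3)/(1 − (−6)) = 27/7.
F(4) = 1, F(27/7) = −6/49. x_3 = (27/7) − (−6/49)·((27/7) − 4)/((−6/49) − 1) = 213/55.

213/55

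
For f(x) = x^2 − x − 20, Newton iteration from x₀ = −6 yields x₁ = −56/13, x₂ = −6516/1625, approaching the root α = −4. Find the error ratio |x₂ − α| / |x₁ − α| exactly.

4/125

x₁ − α = −56/13 − (−4) = −56/13 + 4 = −4/13, so |x₁ − α| = 4/13.
x₂ − α = −6516/1625 − (−4) = −6516/1625 + 4 = −16/1625, so |x₂ − α| = 16/1625.
Ratio = (16/1625) / (4/13) = 4/125.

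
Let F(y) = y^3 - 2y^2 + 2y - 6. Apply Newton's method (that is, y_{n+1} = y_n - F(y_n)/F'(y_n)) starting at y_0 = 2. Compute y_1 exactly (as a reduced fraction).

7/3

F'(y) = 3y^2 - 4y + 2.
F(2) = -2, F'(2) = 6, so y_1 = 2 - (-2)/6 = 7/3.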